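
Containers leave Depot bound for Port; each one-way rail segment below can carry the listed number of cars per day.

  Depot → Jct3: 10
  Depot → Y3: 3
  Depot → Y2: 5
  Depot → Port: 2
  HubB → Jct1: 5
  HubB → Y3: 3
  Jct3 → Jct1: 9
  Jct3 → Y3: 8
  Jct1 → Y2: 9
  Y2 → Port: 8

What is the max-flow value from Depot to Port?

Augment Depot→Port: bottleneck 2, flow now 2.
Augment Depot→Y2→Port: bottleneck 5, flow now 7.
Augment Depot→Jct3→Jct1→Y2→Port: bottleneck 3, flow now 10.
No augmenting path remains; maximum flow = 10.
In the residual graph, reachable from Depot: {Depot, Jct3, Jct1, Y3, Y2}.
Min-cut edges: Depot→Port (2), Y2→Port (8); capacity 2 + 8 = 10.
This cut is saturated, so no flow can exceed 10.

10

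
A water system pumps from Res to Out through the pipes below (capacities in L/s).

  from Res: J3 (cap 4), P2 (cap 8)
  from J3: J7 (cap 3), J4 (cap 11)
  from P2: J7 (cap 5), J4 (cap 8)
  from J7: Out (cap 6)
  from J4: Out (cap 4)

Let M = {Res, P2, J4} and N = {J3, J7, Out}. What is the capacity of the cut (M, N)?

Edges leaving {Res, P2, J4}: Res→J3 (4), P2→J7 (5), J4→Out (4).
Cut capacity = 4 + 5 + 4 = 13.

13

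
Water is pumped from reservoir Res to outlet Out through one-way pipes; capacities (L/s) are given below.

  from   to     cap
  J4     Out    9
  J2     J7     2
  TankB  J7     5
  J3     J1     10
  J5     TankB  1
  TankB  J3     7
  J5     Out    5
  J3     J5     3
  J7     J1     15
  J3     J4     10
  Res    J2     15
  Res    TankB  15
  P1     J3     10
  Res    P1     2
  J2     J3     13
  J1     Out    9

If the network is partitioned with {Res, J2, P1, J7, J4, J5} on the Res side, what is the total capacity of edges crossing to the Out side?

68

Edges leaving {Res, J2, P1, J7, J4, J5}: Res→TankB (15), J2→J3 (13), P1→J3 (10), J7→J1 (15), J4→Out (9), J5→TankB (1), J5→Out (5).
Cut capacity = 15 + 13 + 10 + 15 + 9 + 1 + 5 = 68.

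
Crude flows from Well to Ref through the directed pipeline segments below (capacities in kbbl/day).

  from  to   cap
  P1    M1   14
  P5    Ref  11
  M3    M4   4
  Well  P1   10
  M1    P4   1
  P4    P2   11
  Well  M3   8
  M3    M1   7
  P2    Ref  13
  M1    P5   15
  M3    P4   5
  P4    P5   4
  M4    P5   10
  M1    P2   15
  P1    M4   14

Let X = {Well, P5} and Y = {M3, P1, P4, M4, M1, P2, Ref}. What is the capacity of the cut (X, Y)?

Edges leaving {Well, P5}: Well→M3 (8), Well→P1 (10), P5→Ref (11).
Cut capacity = 8 + 10 + 11 = 29.

29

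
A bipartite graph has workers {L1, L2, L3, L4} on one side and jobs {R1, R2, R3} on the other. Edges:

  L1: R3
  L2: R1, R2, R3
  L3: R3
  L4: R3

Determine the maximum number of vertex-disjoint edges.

2

Unit-capacity flow: source→left, listed edges, right→sink; max matching = max flow.
Augmenting path L1→R3 (+1); matched 1.
Augmenting path L2→R1 (+1); matched 2.
No augmenting path remains; maximum matching = 2.
König certificate: {L2, R3} is a vertex cover of size 2 (every listed pair touches it), so no matching can be larger.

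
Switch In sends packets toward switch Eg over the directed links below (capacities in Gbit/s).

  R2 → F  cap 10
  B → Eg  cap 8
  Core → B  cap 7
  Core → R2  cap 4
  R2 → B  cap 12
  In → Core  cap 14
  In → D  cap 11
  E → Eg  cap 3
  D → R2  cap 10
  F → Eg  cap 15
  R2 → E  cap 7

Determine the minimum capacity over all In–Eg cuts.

Augment In→Core→B→Eg: bottleneck 7, flow now 7.
Augment In→D→R2→E→Eg: bottleneck 3, flow now 10.
Augment In→D→R2→F→Eg: bottleneck 7, flow now 17.
Augment In→Core→R2→F→Eg: bottleneck 3, flow now 20.
Augment In→Core→R2→B→Eg: bottleneck 1, flow now 21.
No augmenting path remains; maximum flow = 21.
By max-flow min-cut, the minimum cut capacity equals the max flow.
In the residual graph, reachable from In: {In, D, Core}.
Min-cut edges: D→R2 (10), Core→R2 (4), Core→B (7); capacity 10 + 4 + 7 = 21.

21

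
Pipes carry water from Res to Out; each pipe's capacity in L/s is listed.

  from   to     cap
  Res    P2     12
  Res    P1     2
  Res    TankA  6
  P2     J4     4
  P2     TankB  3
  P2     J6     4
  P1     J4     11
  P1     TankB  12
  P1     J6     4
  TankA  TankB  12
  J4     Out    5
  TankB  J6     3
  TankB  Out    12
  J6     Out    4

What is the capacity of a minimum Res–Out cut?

Augment Res→P2→J4→Out: bottleneck 4, flow now 4.
Augment Res→P2→TankB→Out: bottleneck 3, flow now 7.
Augment Res→P2→J6→Out: bottleneck 4, flow now 11.
Augment Res→P1→J4→Out: bottleneck 1, flow now 12.
Augment Res→P1→TankB→Out: bottleneck 1, flow now 13.
Augment Res→TankA→TankB→Out: bottleneck 6, flow now 19.
No augmenting path remains; maximum flow = 19.
By max-flow min-cut, the minimum cut capacity equals the max flow.
In the residual graph, reachable from Res: {Res, P2}.
Min-cut edges: Res→P1 (2), Res→TankA (6), P2→J4 (4), P2→TankB (3), P2→J6 (4); capacity 2 + 6 + 4 + 3 + 4 = 19.

19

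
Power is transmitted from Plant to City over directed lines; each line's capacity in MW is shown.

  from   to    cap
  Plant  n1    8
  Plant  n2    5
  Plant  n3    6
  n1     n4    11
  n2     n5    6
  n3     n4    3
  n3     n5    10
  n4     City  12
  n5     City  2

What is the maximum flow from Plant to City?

Augment Plant→n1→n4→City: bottleneck 8, flow now 8.
Augment Plant→n2→n5→City: bottleneck 2, flow now 10.
Augment Plant→n3→n4→City: bottleneck 3, flow now 13.
No augmenting path remains; maximum flow = 13.
In the residual graph, reachable from Plant: {Plant, n2, n3, n5}.
Min-cut edges: Plant→n1 (8), n3→n4 (3), n5→City (2); capacity 8 + 3 + 2 = 13.
This cut is saturated, so no flow can exceed 13.

13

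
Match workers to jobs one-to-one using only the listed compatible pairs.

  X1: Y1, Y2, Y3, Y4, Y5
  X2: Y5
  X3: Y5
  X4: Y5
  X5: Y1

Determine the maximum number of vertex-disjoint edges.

3

Unit-capacity flow: source→left, listed edges, right→sink; max matching = max flow.
Augmenting path X1→Y1 (+1); matched 1.
Augmenting path X2→Y5 (+1); matched 2.
Augmenting path X5→Y1→X1→Y2 (+1); matched 3.
No augmenting path remains; maximum matching = 3.
König certificate: {X1, X5, Y5} is a vertex cover of size 3 (every listed pair touches it), so no matching can be larger.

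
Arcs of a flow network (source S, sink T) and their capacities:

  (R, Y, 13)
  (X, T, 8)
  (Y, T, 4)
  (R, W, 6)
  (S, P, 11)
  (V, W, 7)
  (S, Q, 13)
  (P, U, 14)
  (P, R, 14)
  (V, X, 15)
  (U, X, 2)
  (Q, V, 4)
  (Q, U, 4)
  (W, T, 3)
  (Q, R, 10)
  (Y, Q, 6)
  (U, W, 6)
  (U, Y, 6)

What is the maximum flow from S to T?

Augment S→P→R→W→T: bottleneck 3, flow now 3.
Augment S→P→R→Y→T: bottleneck 4, flow now 7.
Augment S→P→U→X→T: bottleneck 2, flow now 9.
Augment S→Q→V→X→T: bottleneck 4, flow now 13.
No augmenting path remains; maximum flow = 13.
In the residual graph, reachable from S: {S, P, Q, R, U, W, Y}.
Min-cut edges: Q→V (4), U→X (2), W→T (3), Y→T (4); capacity 4 + 2 + 3 + 4 = 13.
This cut is saturated, so no flow can exceed 13.

13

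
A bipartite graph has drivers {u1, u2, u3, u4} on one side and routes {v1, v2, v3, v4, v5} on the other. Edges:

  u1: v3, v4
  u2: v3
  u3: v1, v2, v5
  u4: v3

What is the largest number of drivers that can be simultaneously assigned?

Unit-capacity flow: source→left, listed edges, right→sink; max matching = max flow.
Augmenting path u1→v3 (+1); matched 1.
Augmenting path u3→v1 (+1); matched 2.
Augmenting path u2→v3→u1→v4 (+1); matched 3.
No augmenting path remains; maximum matching = 3.
König certificate: {u1, u3, v3} is a vertex cover of size 3 (every listed pair touches it), so no matching can be larger.

3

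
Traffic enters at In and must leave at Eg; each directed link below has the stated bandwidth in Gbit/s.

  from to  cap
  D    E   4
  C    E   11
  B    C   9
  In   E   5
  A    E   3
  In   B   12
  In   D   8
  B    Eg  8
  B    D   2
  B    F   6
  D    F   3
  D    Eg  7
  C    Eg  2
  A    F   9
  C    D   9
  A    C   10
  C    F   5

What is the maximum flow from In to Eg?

17

Augment In→B→Eg: bottleneck 8, flow now 8.
Augment In→D→Eg: bottleneck 7, flow now 15.
Augment In→B→C→Eg: bottleneck 2, flow now 17.
No augmenting path remains; maximum flow = 17.
In the residual graph, reachable from In: {In, B, C, D, E, F}.
Min-cut edges: B→Eg (8), C→Eg (2), D→Eg (7); capacity 8 + 2 + 7 = 17.
This cut is saturated, so no flow can exceed 17.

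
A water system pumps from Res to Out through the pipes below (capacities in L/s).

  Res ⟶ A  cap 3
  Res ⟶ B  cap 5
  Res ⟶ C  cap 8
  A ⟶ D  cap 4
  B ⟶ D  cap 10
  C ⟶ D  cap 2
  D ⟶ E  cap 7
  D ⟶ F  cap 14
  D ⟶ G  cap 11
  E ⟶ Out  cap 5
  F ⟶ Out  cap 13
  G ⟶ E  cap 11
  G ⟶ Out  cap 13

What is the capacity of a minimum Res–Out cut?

Augment Res→A→D→E→Out: bottleneck 3, flow now 3.
Augment Res→B→D→E→Out: bottleneck 2, flow now 5.
Augment Res→B→D→F→Out: bottleneck 3, flow now 8.
Augment Res→C→D→F→Out: bottleneck 2, flow now 10.
No augmenting path remains; maximum flow = 10.
By max-flow min-cut, the minimum cut capacity equals the max flow.
In the residual graph, reachable from Res: {Res, C}.
Min-cut edges: Res→A (3), Res→B (5), C→D (2); capacity 3 + 5 + 2 = 10.

10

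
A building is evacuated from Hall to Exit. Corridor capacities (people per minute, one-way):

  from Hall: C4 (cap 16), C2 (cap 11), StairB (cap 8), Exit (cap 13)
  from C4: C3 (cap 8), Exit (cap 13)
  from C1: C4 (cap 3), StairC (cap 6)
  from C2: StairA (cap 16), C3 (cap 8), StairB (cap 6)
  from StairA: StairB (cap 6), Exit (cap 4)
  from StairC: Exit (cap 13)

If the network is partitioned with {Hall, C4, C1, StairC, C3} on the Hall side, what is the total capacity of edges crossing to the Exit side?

58

Edges leaving {Hall, C4, C1, StairC, C3}: Hall→C2 (11), Hall→StairB (8), Hall→Exit (13), C4→Exit (13), StairC→Exit (13).
Cut capacity = 11 + 8 + 13 + 13 + 13 = 58.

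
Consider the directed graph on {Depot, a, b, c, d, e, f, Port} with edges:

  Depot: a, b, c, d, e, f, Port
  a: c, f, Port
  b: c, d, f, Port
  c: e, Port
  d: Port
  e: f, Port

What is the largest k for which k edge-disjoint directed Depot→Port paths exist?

6

Assign every edge capacity 1; by Menger, the answer equals the max flow.
Path Depot→Port (+1); total 1.
Path Depot→a→Port (+1); total 2.
Path Depot→b→Port (+1); total 3.
Path Depot→c→Port (+1); total 4.
Path Depot→d→Port (+1); total 5.
Path Depot→e→Port (+1); total 6.
No residual Depot→Port path; max flow = 6.
Certifying cut of size 6: {Depot→Port, Depot→a, Depot→b, Depot→c, Depot→d, Depot→e}.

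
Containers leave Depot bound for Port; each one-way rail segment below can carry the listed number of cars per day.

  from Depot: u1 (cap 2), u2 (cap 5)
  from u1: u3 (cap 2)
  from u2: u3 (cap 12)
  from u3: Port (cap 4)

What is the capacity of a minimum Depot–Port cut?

4

Augment Depot→u1→u3→Port: bottleneck 2, flow now 2.
Augment Depot→u2→u3→Port: bottleneck 2, flow now 4.
No augmenting path remains; maximum flow = 4.
By max-flow min-cut, the minimum cut capacity equals the max flow.
In the residual graph, reachable from Depot: {Depot, u1, u2, u3}.
Min-cut edges: u3→Port (4); capacity 4 = 4.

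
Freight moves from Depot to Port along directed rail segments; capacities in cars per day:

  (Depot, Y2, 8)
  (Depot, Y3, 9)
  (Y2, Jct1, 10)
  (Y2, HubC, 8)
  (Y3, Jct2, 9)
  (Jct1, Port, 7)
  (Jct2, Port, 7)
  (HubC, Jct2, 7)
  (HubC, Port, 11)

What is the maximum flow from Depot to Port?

15

Augment Depot→Y2→Jct1→Port: bottleneck 7, flow now 7.
Augment Depot→Y2→HubC→Port: bottleneck 1, flow now 8.
Augment Depot→Y3→Jct2→Port: bottleneck 7, flow now 15.
No augmenting path remains; maximum flow = 15.
In the residual graph, reachable from Depot: {Depot, Y3, Jct2}.
Min-cut edges: Depot→Y2 (8), Jct2→Port (7); capacity 8 + 7 = 15.
This cut is saturated, so no flow can exceed 15.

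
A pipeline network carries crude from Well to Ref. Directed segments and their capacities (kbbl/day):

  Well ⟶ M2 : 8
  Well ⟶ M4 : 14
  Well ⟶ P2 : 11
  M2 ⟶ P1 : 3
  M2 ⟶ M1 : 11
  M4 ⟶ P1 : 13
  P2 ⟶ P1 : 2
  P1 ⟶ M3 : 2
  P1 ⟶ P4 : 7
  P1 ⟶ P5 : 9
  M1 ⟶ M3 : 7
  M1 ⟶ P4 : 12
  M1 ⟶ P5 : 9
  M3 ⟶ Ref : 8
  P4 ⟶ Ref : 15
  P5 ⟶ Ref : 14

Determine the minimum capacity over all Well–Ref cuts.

Augment Well→M2→P1→M3→Ref: bottleneck 2, flow now 2.
Augment Well→M2→P1→P4→Ref: bottleneck 1, flow now 3.
Augment Well→M2→M1→M3→Ref: bottleneck 5, flow now 8.
Augment Well→M4→P1→P4→Ref: bottleneck 6, flow now 14.
Augment Well→M4→P1→P5→Ref: bottleneck 7, flow now 21.
Augment Well→P2→P1→P5→Ref: bottleneck 2, flow now 23.
No augmenting path remains; maximum flow = 23.
By max-flow min-cut, the minimum cut capacity equals the max flow.
In the residual graph, reachable from Well: {Well, M4, P2}.
Min-cut edges: Well→M2 (8), M4→P1 (13), P2→P1 (2); capacity 8 + 13 + 2 = 23.

23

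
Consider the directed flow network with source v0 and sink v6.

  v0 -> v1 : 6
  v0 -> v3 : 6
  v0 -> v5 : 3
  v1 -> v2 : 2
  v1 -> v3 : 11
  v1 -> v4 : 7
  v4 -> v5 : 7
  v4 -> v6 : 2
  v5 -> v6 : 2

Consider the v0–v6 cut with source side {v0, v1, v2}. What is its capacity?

27

Edges leaving {v0, v1, v2}: v0→v3 (6), v0→v5 (3), v1→v3 (11), v1→v4 (7).
Cut capacity = 6 + 3 + 11 + 7 = 27.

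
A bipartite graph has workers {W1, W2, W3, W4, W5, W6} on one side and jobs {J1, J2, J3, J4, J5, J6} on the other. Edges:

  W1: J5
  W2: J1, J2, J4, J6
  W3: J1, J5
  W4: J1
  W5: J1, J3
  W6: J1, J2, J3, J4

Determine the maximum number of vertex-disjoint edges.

5

Unit-capacity flow: source→left, listed edges, right→sink; max matching = max flow.
Augmenting path W1→J5 (+1); matched 1.
Augmenting path W2→J1 (+1); matched 2.
Augmenting path W5→J3 (+1); matched 3.
Augmenting path W6→J2 (+1); matched 4.
Augmenting path W3→J1→W2→J4 (+1); matched 5.
No augmenting path remains; maximum matching = 5.
König certificate: {W2, W5, W6, J1, J5} is a vertex cover of size 5 (every listed pair touches it), so no matching can be larger.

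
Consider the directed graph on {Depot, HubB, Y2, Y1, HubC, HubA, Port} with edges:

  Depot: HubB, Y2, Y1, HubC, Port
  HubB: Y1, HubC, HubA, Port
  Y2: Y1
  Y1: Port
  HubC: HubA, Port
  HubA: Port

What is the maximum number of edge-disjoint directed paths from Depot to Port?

Assign every edge capacity 1; by Menger, the answer equals the max flow.
Path Depot→Port (+1); total 1.
Path Depot→HubB→Port (+1); total 2.
Path Depot→Y1→Port (+1); total 3.
Path Depot→HubC→Port (+1); total 4.
No residual Depot→Port path; max flow = 4.
Certifying cut of size 4: {Depot→HubB, Depot→HubC, Depot→Port, Y1→Port}.

4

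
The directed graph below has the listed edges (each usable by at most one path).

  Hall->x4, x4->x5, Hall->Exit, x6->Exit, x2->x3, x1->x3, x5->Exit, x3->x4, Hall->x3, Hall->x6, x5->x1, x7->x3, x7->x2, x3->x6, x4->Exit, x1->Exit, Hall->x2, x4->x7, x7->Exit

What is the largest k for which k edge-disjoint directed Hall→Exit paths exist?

4

Assign every edge capacity 1; by Menger, the answer equals the max flow.
Path Hall→Exit (+1); total 1.
Path Hall→x4→Exit (+1); total 2.
Path Hall→x6→Exit (+1); total 3.
Path Hall→x3→x4→x5→Exit (+1); total 4.
No residual Hall→Exit path; max flow = 4.
Certifying cut of size 4: {Hall→Exit, Hall→x4, x3→x4, x6→Exit}.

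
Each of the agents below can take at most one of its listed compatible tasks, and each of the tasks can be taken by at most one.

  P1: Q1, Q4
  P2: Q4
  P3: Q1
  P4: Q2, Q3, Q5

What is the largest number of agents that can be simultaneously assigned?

Unit-capacity flow: source→left, listed edges, right→sink; max matching = max flow.
Augmenting path P1→Q1 (+1); matched 1.
Augmenting path P2→Q4 (+1); matched 2.
Augmenting path P4→Q2 (+1); matched 3.
No augmenting path remains; maximum matching = 3.
König certificate: {P4, Q1, Q4} is a vertex cover of size 3 (every listed pair touches it), so no matching can be larger.

3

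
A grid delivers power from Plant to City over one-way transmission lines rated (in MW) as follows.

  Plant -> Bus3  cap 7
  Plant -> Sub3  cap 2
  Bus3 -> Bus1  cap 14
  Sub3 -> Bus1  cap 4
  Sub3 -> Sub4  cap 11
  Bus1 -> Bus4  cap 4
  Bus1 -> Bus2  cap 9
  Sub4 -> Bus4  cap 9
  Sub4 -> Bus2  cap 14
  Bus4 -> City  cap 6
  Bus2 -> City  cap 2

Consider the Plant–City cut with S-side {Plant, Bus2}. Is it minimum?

Given cut capacity: 7 + 2 + 2 = 11.
Augment Plant→Bus3→Bus1→Bus4→City: bottleneck 4, flow now 4.
Augment Plant→Bus3→Bus1→Bus2→City: bottleneck 2, flow now 6.
Augment Plant→Sub3→Sub4→Bus4→City: bottleneck 2, flow now 8.
No augmenting path remains; maximum flow = 8.
In the residual graph, reachable from Plant: {Plant, Bus3, Bus1, Bus2}.
Min-cut edges: Plant→Sub3 (2), Bus1→Bus4 (4), Bus2→City (2); capacity 2 + 4 + 2 = 8.
Cut capacity 11 exceeds the max flow 8, so it is not minimum.

No — its capacity is 11, but the minimum cut has capacity 8.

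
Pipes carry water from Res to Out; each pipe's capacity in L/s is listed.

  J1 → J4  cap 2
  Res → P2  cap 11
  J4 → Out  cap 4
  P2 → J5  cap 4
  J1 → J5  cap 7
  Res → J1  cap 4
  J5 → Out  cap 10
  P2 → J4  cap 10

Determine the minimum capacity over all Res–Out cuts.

Augment Res→J1→J5→Out: bottleneck 4, flow now 4.
Augment Res→P2→J5→Out: bottleneck 4, flow now 8.
Augment Res→P2→J4→Out: bottleneck 4, flow now 12.
No augmenting path remains; maximum flow = 12.
By max-flow min-cut, the minimum cut capacity equals the max flow.
In the residual graph, reachable from Res: {Res, P2, J4}.
Min-cut edges: Res→J1 (4), P2→J5 (4), J4→Out (4); capacity 4 + 4 + 4 = 12.

12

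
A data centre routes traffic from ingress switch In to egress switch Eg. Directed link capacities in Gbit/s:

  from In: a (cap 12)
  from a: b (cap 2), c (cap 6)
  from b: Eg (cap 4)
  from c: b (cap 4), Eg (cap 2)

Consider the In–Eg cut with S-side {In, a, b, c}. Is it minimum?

Yes — it is a minimum cut (capacity 6).

Given cut capacity: 4 + 2 = 6.
Augment In→a→b→Eg: bottleneck 2, flow now 2.
Augment In→a→c→Eg: bottleneck 2, flow now 4.
Augment In→a→c→b→Eg: bottleneck 2, flow now 6.
No augmenting path remains; maximum flow = 6.
Cut capacity 6 equals the max flow, so it is a minimum cut.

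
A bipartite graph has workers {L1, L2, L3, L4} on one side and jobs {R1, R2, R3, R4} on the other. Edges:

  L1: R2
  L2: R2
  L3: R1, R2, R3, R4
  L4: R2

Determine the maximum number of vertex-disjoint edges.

2

Unit-capacity flow: source→left, listed edges, right→sink; max matching = max flow.
Augmenting path L1→R2 (+1); matched 1.
Augmenting path L3→R1 (+1); matched 2.
No augmenting path remains; maximum matching = 2.
König certificate: {L3, R2} is a vertex cover of size 2 (every listed pair touches it), so no matching can be larger.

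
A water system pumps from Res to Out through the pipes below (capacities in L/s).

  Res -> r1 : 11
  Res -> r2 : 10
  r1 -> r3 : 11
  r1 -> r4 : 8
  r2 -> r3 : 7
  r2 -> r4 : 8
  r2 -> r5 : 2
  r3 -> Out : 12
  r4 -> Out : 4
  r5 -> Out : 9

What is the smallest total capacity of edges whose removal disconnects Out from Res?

Augment Res→r1→r3→Out: bottleneck 11, flow now 11.
Augment Res→r2→r3→Out: bottleneck 1, flow now 12.
Augment Res→r2→r4→Out: bottleneck 4, flow now 16.
Augment Res→r2→r5→Out: bottleneck 2, flow now 18.
No augmenting path remains; maximum flow = 18.
By max-flow min-cut, the minimum cut capacity equals the max flow.
In the residual graph, reachable from Res: {Res, r1, r2, r3, r4}.
Min-cut edges: r2→r5 (2), r3→Out (12), r4→Out (4); capacity 2 + 12 + 4 = 18.

18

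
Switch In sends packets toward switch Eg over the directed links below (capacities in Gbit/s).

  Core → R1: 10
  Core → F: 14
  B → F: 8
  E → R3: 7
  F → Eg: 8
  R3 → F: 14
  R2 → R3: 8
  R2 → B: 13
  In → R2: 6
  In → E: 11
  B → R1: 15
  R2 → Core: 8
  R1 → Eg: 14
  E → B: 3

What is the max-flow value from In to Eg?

16

Augment In→E→R3→F→Eg: bottleneck 7, flow now 7.
Augment In→E→B→R1→Eg: bottleneck 3, flow now 10.
Augment In→R2→R3→F→Eg: bottleneck 1, flow now 11.
Augment In→R2→Core→R1→Eg: bottleneck 5, flow now 16.
No augmenting path remains; maximum flow = 16.
In the residual graph, reachable from In: {In, E}.
Min-cut edges: In→R2 (6), E→R3 (7), E→B (3); capacity 6 + 7 + 3 = 16.
This cut is saturated, so no flow can exceed 16.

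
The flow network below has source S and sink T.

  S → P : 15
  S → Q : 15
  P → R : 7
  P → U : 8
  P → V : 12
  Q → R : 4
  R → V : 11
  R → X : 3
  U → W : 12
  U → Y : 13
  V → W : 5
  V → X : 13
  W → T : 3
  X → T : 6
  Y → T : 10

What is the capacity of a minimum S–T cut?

Augment S→P→R→X→T: bottleneck 3, flow now 3.
Augment S→P→U→W→T: bottleneck 3, flow now 6.
Augment S→P→U→Y→T: bottleneck 5, flow now 11.
Augment S→P→V→X→T: bottleneck 3, flow now 14.
Augment S→P→V→W→U→Y→T: bottleneck 1, flow now 15. (uses reverse residual edge)
Augment S→Q→R→V→W→U→Y→T: bottleneck 2, flow now 17. (uses reverse residual edge)
No augmenting path remains; maximum flow = 17.
By max-flow min-cut, the minimum cut capacity equals the max flow.
In the residual graph, reachable from S: {S, P, Q, R, V, W, X}.
Min-cut edges: P→U (8), W→T (3), X→T (6); capacity 8 + 3 + 6 = 17.

17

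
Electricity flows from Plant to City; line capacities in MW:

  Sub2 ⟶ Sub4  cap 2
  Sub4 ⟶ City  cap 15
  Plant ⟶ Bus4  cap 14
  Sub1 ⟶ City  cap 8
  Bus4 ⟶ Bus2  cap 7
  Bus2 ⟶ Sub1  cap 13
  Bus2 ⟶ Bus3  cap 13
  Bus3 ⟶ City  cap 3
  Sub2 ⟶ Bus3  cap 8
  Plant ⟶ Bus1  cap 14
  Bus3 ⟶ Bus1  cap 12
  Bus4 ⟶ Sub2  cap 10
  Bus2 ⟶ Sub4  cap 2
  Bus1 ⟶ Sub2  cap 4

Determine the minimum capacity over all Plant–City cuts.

Augment Plant→Bus4→Sub2→Bus3→City: bottleneck 3, flow now 3.
Augment Plant→Bus4→Sub2→Sub4→City: bottleneck 2, flow now 5.
Augment Plant→Bus4→Bus2→Sub4→City: bottleneck 2, flow now 7.
Augment Plant→Bus4→Bus2→Sub1→City: bottleneck 5, flow now 12.
No augmenting path remains; maximum flow = 12.
By max-flow min-cut, the minimum cut capacity equals the max flow.
In the residual graph, reachable from Plant: {Plant, Bus4, Bus1, Sub2, Bus3}.
Min-cut edges: Bus4→Bus2 (7), Sub2→Sub4 (2), Bus3→City (3); capacity 7 + 2 + 3 = 12.

12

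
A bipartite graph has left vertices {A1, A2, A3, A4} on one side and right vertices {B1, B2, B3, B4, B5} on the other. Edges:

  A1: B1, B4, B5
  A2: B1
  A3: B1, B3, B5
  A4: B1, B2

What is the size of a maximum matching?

Unit-capacity flow: source→left, listed edges, right→sink; max matching = max flow.
Augmenting path A1→B1 (+1); matched 1.
Augmenting path A3→B3 (+1); matched 2.
Augmenting path A4→B2 (+1); matched 3.
Augmenting path A2→B1→A1→B4 (+1); matched 4.
No augmenting path remains; maximum matching = 4.
König certificate: {A1, A2, A3, A4} is a vertex cover of size 4 (every listed pair touches it), so no matching can be larger.

4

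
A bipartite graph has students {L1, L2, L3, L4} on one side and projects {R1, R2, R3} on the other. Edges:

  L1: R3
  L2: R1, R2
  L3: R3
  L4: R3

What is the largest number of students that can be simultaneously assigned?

Unit-capacity flow: source→left, listed edges, right→sink; max matching = max flow.
Augmenting path L1→R3 (+1); matched 1.
Augmenting path L2→R1 (+1); matched 2.
No augmenting path remains; maximum matching = 2.
König certificate: {L2, R3} is a vertex cover of size 2 (every listed pair touches it), so no matching can be larger.

2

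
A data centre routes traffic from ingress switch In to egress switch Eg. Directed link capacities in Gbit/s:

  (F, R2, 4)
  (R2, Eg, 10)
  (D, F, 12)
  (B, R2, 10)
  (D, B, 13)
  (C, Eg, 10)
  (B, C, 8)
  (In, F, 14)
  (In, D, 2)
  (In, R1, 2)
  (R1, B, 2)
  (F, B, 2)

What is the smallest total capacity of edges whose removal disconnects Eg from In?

Augment In→F→R2→Eg: bottleneck 4, flow now 4.
Augment In→F→B→R2→Eg: bottleneck 2, flow now 6.
Augment In→R1→B→R2→Eg: bottleneck 2, flow now 8.
Augment In→D→B→R2→Eg: bottleneck 2, flow now 10.
No augmenting path remains; maximum flow = 10.
By max-flow min-cut, the minimum cut capacity equals the max flow.
In the residual graph, reachable from In: {In, F}.
Min-cut edges: In→R1 (2), In→D (2), F→B (2), F→R2 (4); capacity 2 + 2 + 2 + 4 = 10.

10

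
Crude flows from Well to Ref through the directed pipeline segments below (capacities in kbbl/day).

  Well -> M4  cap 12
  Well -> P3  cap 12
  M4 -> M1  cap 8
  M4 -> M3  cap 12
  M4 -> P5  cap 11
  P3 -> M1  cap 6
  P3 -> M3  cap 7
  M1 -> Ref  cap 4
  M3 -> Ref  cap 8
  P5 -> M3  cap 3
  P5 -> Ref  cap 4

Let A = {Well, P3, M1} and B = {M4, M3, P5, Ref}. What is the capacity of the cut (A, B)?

Edges leaving {Well, P3, M1}: Well→M4 (12), P3→M3 (7), M1→Ref (4).
Cut capacity = 12 + 7 + 4 = 23.

23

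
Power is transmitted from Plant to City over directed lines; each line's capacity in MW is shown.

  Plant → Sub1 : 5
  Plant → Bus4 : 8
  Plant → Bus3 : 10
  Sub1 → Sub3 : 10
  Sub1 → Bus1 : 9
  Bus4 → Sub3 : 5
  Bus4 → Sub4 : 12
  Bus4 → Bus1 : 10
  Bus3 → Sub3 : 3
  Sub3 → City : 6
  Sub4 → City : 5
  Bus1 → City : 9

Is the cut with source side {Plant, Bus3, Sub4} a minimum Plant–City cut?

No — its capacity is 21, but the minimum cut has capacity 16.

Given cut capacity: 5 + 8 + 3 + 5 = 21.
Augment Plant→Sub1→Sub3→City: bottleneck 5, flow now 5.
Augment Plant→Bus4→Sub3→City: bottleneck 1, flow now 6.
Augment Plant→Bus4→Sub4→City: bottleneck 5, flow now 11.
Augment Plant→Bus4→Bus1→City: bottleneck 2, flow now 13.
Augment Plant→Bus3→Sub3→Sub1→Bus1→City: bottleneck 3, flow now 16. (uses reverse residual edge)
No augmenting path remains; maximum flow = 16.
In the residual graph, reachable from Plant: {Plant, Bus3}.
Min-cut edges: Plant→Sub1 (5), Plant→Bus4 (8), Bus3→Sub3 (3); capacity 5 + 8 + 3 = 16.
Cut capacity 21 exceeds the max flow 16, so it is not minimum.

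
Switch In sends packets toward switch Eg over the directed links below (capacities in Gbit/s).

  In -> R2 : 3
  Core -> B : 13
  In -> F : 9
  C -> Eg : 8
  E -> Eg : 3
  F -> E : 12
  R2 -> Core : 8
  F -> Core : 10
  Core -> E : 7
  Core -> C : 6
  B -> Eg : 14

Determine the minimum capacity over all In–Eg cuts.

12

Augment In→F→E→Eg: bottleneck 3, flow now 3.
Augment In→R2→Core→C→Eg: bottleneck 3, flow now 6.
Augment In→F→Core→C→Eg: bottleneck 3, flow now 9.
Augment In→F→Core→B→Eg: bottleneck 3, flow now 12.
No augmenting path remains; maximum flow = 12.
By max-flow min-cut, the minimum cut capacity equals the max flow.
In the residual graph, reachable from In: {In}.
Min-cut edges: In→R2 (3), In→F (9); capacity 3 + 9 = 12.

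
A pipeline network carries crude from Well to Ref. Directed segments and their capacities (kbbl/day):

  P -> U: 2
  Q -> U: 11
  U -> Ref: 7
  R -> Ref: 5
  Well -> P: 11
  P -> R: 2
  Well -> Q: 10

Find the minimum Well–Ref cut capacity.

Augment Well→P→R→Ref: bottleneck 2, flow now 2.
Augment Well→P→U→Ref: bottleneck 2, flow now 4.
Augment Well→Q→U→Ref: bottleneck 5, flow now 9.
No augmenting path remains; maximum flow = 9.
By max-flow min-cut, the minimum cut capacity equals the max flow.
In the residual graph, reachable from Well: {Well, P, Q, U}.
Min-cut edges: P→R (2), U→Ref (7); capacity 2 + 7 = 9.

9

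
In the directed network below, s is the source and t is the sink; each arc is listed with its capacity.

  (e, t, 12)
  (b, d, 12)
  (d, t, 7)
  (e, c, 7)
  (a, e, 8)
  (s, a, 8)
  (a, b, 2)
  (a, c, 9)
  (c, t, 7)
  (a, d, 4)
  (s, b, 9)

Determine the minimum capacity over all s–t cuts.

15

Augment s→a→c→t: bottleneck 7, flow now 7.
Augment s→a→d→t: bottleneck 1, flow now 8.
Augment s→b→d→t: bottleneck 6, flow now 14.
Augment s→b→d→a→e→t: bottleneck 1, flow now 15. (uses reverse residual edge)
No augmenting path remains; maximum flow = 15.
By max-flow min-cut, the minimum cut capacity equals the max flow.
In the residual graph, reachable from s: {s, b, d}.
Min-cut edges: s→a (8), d→t (7); capacity 8 + 7 = 15.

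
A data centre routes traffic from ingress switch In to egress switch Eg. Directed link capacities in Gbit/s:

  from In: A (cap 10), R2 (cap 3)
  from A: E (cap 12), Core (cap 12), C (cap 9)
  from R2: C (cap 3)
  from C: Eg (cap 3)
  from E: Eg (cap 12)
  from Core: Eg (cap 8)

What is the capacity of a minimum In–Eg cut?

13

Augment In→A→C→Eg: bottleneck 3, flow now 3.
Augment In→A→E→Eg: bottleneck 7, flow now 10.
Augment In→R2→C→A→E→Eg: bottleneck 3, flow now 13. (uses reverse residual edge)
No augmenting path remains; maximum flow = 13.
By max-flow min-cut, the minimum cut capacity equals the max flow.
In the residual graph, reachable from In: {In}.
Min-cut edges: In→A (10), In→R2 (3); capacity 10 + 3 = 13.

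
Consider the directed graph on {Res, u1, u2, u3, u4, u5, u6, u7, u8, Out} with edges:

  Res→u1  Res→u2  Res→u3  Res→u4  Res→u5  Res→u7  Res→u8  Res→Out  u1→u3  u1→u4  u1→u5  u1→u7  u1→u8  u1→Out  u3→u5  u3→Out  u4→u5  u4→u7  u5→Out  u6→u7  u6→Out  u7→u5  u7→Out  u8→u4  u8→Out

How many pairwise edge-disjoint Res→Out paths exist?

Assign every edge capacity 1; by Menger, the answer equals the max flow.
Path Res→Out (+1); total 1.
Path Res→u1→Out (+1); total 2.
Path Res→u3→Out (+1); total 3.
Path Res→u5→Out (+1); total 4.
Path Res→u7→Out (+1); total 5.
Path Res→u8→Out (+1); total 6.
No residual Res→Out path; max flow = 6.
Certifying cut of size 6: {Res→Out, Res→u1, Res→u3, Res→u8, u5→Out, u7→Out}.

6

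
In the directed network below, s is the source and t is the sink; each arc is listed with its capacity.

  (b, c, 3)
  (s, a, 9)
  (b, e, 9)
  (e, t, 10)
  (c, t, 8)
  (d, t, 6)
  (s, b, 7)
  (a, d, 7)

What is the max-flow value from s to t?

13

Augment s→a→d→t: bottleneck 6, flow now 6.
Augment s→b→c→t: bottleneck 3, flow now 9.
Augment s→b→e→t: bottleneck 4, flow now 13.
No augmenting path remains; maximum flow = 13.
In the residual graph, reachable from s: {s, a, d}.
Min-cut edges: s→b (7), d→t (6); capacity 7 + 6 = 13.
This cut is saturated, so no flow can exceed 13.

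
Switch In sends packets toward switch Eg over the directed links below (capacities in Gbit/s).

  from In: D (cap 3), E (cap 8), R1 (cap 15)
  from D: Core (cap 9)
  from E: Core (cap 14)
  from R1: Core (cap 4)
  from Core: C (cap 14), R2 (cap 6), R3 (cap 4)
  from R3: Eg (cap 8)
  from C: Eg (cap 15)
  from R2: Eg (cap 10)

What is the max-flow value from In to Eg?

Augment In→D→Core→R3→Eg: bottleneck 3, flow now 3.
Augment In→E→Core→R3→Eg: bottleneck 1, flow now 4.
Augment In→E→Core→C→Eg: bottleneck 7, flow now 11.
Augment In→R1→Core→C→Eg: bottleneck 4, flow now 15.
No augmenting path remains; maximum flow = 15.
In the residual graph, reachable from In: {In, R1}.
Min-cut edges: In→D (3), In→E (8), R1→Core (4); capacity 3 + 8 + 4 = 15.
This cut is saturated, so no flow can exceed 15.

15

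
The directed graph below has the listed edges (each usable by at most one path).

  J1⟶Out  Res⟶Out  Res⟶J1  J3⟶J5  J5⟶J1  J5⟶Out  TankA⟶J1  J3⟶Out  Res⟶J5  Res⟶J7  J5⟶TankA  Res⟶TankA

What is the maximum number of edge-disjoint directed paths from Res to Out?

3

Assign every edge capacity 1; by Menger, the answer equals the max flow.
Path Res→Out (+1); total 1.
Path Res→J5→Out (+1); total 2.
Path Res→J1→Out (+1); total 3.
No residual Res→Out path; max flow = 3.
Certifying cut of size 3: {J1→Out, Res→J5, Res→Out}.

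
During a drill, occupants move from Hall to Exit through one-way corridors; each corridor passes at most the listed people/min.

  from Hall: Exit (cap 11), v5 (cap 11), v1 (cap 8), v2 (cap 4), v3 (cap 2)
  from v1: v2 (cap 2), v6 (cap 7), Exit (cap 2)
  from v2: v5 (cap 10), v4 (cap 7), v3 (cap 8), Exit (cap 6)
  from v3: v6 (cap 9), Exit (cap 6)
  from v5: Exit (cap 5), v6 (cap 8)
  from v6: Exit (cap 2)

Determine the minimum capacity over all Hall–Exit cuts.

Augment Hall→Exit: bottleneck 11, flow now 11.
Augment Hall→v1→Exit: bottleneck 2, flow now 13.
Augment Hall→v2→Exit: bottleneck 4, flow now 17.
Augment Hall→v3→Exit: bottleneck 2, flow now 19.
Augment Hall→v5→Exit: bottleneck 5, flow now 24.
Augment Hall→v1→v2→Exit: bottleneck 2, flow now 26.
Augment Hall→v1→v6→Exit: bottleneck 2, flow now 28.
No augmenting path remains; maximum flow = 28.
By max-flow min-cut, the minimum cut capacity equals the max flow.
In the residual graph, reachable from Hall: {Hall, v1, v5, v6}.
Min-cut edges: Hall→v2 (4), Hall→v3 (2), Hall→Exit (11), v1→v2 (2), v1→Exit (2), v5→Exit (5), v6→Exit (2); capacity 4 + 2 + 11 + 2 + 2 + 5 + 2 = 28.

28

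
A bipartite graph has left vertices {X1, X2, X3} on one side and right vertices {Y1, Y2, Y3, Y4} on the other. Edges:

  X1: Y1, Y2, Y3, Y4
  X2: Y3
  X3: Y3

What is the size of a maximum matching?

2

Unit-capacity flow: source→left, listed edges, right→sink; max matching = max flow.
Augmenting path X1→Y1 (+1); matched 1.
Augmenting path X2→Y3 (+1); matched 2.
No augmenting path remains; maximum matching = 2.
König certificate: {X1, Y3} is a vertex cover of size 2 (every listed pair touches it), so no matching can be larger.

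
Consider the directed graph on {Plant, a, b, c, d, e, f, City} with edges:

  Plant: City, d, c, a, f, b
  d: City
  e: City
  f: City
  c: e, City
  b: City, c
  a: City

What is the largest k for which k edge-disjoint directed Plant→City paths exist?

Assign every edge capacity 1; by Menger, the answer equals the max flow.
Path Plant→City (+1); total 1.
Path Plant→a→City (+1); total 2.
Path Plant→b→City (+1); total 3.
Path Plant→c→City (+1); total 4.
Path Plant→d→City (+1); total 5.
Path Plant→f→City (+1); total 6.
No residual Plant→City path; max flow = 6.
Certifying cut of size 6: {Plant→City, Plant→a, Plant→b, Plant→c, Plant→d, Plant→f}.

6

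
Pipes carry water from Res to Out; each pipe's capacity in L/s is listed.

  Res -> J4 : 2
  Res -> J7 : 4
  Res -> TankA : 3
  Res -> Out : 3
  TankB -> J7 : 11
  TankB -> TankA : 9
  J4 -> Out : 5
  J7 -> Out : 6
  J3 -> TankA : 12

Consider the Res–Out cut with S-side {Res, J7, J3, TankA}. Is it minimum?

Given cut capacity: 2 + 3 + 6 = 11.
Augment Res→Out: bottleneck 3, flow now 3.
Augment Res→J4→Out: bottleneck 2, flow now 5.
Augment Res→J7→Out: bottleneck 4, flow now 9.
No augmenting path remains; maximum flow = 9.
In the residual graph, reachable from Res: {Res, TankA}.
Min-cut edges: Res→J4 (2), Res→J7 (4), Res→Out (3); capacity 2 + 4 + 3 = 9.
Cut capacity 11 exceeds the max flow 9, so it is not minimum.

No — its capacity is 11, but the minimum cut has capacity 9.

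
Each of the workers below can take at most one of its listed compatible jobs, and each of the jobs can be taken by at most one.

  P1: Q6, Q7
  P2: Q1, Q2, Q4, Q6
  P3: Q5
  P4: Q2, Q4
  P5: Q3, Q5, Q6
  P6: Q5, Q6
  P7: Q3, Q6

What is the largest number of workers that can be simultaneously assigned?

Unit-capacity flow: source→left, listed edges, right→sink; max matching = max flow.
Augmenting path P1→Q6 (+1); matched 1.
Augmenting path P2→Q1 (+1); matched 2.
Augmenting path P3→Q5 (+1); matched 3.
Augmenting path P4→Q2 (+1); matched 4.
Augmenting path P5→Q3 (+1); matched 5.
Augmenting path P6→Q6→P1→Q7 (+1); matched 6.
No augmenting path remains; maximum matching = 6.
König certificate: {P1, P2, P4, Q3, Q5, Q6} is a vertex cover of size 6 (every listed pair touches it), so no matching can be larger.

6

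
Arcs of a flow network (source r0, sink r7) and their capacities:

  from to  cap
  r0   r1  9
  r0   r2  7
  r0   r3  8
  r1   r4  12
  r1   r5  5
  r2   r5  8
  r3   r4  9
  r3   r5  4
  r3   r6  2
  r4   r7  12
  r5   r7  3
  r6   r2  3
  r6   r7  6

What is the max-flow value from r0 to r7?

Augment r0→r1→r4→r7: bottleneck 9, flow now 9.
Augment r0→r2→r5→r7: bottleneck 3, flow now 12.
Augment r0→r3→r4→r7: bottleneck 3, flow now 15.
Augment r0→r3→r6→r7: bottleneck 2, flow now 17.
No augmenting path remains; maximum flow = 17.
In the residual graph, reachable from r0: {r0, r1, r2, r3, r4, r5}.
Min-cut edges: r3→r6 (2), r4→r7 (12), r5→r7 (3); capacity 2 + 12 + 3 = 17.
This cut is saturated, so no flow can exceed 17.

17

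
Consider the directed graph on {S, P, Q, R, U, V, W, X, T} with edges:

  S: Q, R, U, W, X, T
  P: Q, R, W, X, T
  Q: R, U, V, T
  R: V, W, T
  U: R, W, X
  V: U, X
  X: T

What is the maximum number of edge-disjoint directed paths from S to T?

4

Assign every edge capacity 1; by Menger, the answer equals the max flow.
Path S→T (+1); total 1.
Path S→Q→T (+1); total 2.
Path S→R→T (+1); total 3.
Path S→X→T (+1); total 4.
No residual S→T path; max flow = 4.
Certifying cut of size 4: {R→T, S→Q, S→T, X→T}.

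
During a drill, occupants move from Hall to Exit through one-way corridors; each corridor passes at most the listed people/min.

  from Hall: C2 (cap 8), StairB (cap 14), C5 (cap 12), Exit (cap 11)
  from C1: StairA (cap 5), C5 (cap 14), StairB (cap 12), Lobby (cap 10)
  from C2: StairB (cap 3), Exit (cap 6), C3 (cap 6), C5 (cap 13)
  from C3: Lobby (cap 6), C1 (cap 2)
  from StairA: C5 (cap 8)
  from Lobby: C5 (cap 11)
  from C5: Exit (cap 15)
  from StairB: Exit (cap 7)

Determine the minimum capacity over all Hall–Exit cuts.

Augment Hall→Exit: bottleneck 11, flow now 11.
Augment Hall→C2→Exit: bottleneck 6, flow now 17.
Augment Hall→C5→Exit: bottleneck 12, flow now 29.
Augment Hall→StairB→Exit: bottleneck 7, flow now 36.
Augment Hall→C2→C5→Exit: bottleneck 2, flow now 38.
No augmenting path remains; maximum flow = 38.
By max-flow min-cut, the minimum cut capacity equals the max flow.
In the residual graph, reachable from Hall: {Hall, StairB}.
Min-cut edges: Hall→C2 (8), Hall→C5 (12), Hall→Exit (11), StairB→Exit (7); capacity 8 + 12 + 11 + 7 = 38.

38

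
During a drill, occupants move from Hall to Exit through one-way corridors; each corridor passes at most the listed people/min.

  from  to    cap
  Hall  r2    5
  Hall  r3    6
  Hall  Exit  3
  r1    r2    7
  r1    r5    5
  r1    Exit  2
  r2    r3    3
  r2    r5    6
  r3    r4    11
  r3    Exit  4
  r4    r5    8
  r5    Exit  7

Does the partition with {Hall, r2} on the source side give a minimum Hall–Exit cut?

No — its capacity is 18, but the minimum cut has capacity 14.

Given cut capacity: 6 + 3 + 3 + 6 = 18.
Augment Hall→Exit: bottleneck 3, flow now 3.
Augment Hall→r3→Exit: bottleneck 4, flow now 7.
Augment Hall→r2→r5→Exit: bottleneck 5, flow now 12.
Augment Hall→r3→r4→r5→Exit: bottleneck 2, flow now 14.
No augmenting path remains; maximum flow = 14.
In the residual graph, reachable from Hall: {Hall}.
Min-cut edges: Hall→r2 (5), Hall→r3 (6), Hall→Exit (3); capacity 5 + 6 + 3 = 14.
Cut capacity 18 exceeds the max flow 14, so it is not minimum.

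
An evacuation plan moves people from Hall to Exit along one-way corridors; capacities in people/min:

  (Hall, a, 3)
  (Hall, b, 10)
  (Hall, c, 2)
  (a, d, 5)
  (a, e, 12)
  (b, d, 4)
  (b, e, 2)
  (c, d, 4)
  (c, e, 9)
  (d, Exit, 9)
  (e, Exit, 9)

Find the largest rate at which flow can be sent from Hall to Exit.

Augment Hall→a→d→Exit: bottleneck 3, flow now 3.
Augment Hall→b→d→Exit: bottleneck 4, flow now 7.
Augment Hall→b→e→Exit: bottleneck 2, flow now 9.
Augment Hall→c→d→Exit: bottleneck 2, flow now 11.
No augmenting path remains; maximum flow = 11.
In the residual graph, reachable from Hall: {Hall, b}.
Min-cut edges: Hall→a (3), Hall→c (2), b→d (4), b→e (2); capacity 3 + 2 + 4 + 2 = 11.
This cut is saturated, so no flow can exceed 11.

11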